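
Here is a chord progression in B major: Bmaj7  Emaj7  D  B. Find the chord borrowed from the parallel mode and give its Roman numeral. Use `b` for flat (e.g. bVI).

bIII

In B major the diatonic chords are B, C#m, D#m, E, F#, G#m, A#dim. Bmaj7, Emaj7 and B all belong to that set. But D (D–F#–A) is foreign: the diatonic iii on degree 3 is D#m, whereas D comes from B minor. It is labeled bIII.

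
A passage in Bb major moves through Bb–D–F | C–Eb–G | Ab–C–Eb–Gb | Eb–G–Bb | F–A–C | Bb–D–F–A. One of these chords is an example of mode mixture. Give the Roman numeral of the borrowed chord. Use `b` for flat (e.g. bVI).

In Bb major the diatonic chords are Bb, Cm, Dm, Eb, F, Gm, Adim. Of the given chords, Bb–D–F = Bb, C–Eb–G = Cm, Eb–G–Bb = Eb, F–A–C = F and Bb–D–F–A = Bbmaj7 are diatonic. But Ab–C–Eb–Gb is foreign: the diatonic vii° on degree 7 is Adim, whereas Ab7 comes from Bb minor. It is labeled bVII7.

bVII7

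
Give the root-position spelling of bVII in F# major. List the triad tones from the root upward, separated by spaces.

E G# B

The root of bVII is the lowered 7th degree: E# becomes E. Building the major chord from the parallel minor on E: E–G#–B.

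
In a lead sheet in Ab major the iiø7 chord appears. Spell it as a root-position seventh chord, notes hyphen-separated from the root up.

iiø7 is built on scale degree 2, which is Bb in both Ab major and its parallel. Building the half-diminished-seventh chord from the parallel minor on Bb: Bb–Db–Fb–Ab.

Bb-Db-Fb-Ab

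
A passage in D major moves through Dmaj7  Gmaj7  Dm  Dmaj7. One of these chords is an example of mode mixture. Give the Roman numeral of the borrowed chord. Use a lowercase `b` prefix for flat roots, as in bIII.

The diatonic triads in D major are D, Em, F#m, G, A, Bm, C#dim. Of the given chords, Dmaj7 and Gmaj7 are diatonic. Dm (D–F–A) is not: scale degree 1 in D major carries D (I). In D minor the chord on that degree is Dm, so here it functions as i, borrowed from the parallel minor.

i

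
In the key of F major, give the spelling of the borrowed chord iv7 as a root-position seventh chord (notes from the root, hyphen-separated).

Bb-Db-F-Ab

iv7 is built on scale degree 4, which is Bb in both F major and its parallel. Stacking thirds in F minor on Bb gives Bb–Db–F–Ab.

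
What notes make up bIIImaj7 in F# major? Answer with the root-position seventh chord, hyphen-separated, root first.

The root of bIIImaj7 is the lowered 3rd degree: A# becomes A. Stacking thirds in F# minor on A gives A–C#–E–G#.

A-C#-E-G#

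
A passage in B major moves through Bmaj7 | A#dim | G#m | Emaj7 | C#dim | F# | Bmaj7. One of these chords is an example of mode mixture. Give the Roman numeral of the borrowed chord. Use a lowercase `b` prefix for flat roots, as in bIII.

B major has the diatonic set B, C#m, D#m, E, F#, G#m, A#dim. Bmaj7, A#dim, G#m, Emaj7 and F# are all diatonic. C#dim (C#–E–G) doesn't fit — on degree 2 B major would have C#m (ii). C#dim is the degree-2 chord of B minor, so it is the borrowed ii°.

ii°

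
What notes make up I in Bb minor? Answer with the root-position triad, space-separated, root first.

The root, Bb, is scale degree 1 — the same note in Bb minor and Bb major; only the chord quality changes. In Bb major the chord on Bb is Bb–D–F.

Bb D F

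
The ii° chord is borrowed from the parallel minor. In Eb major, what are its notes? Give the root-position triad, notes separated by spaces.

F Ab Cb

The root, F, is scale degree 2 — the same note in Eb major and Eb minor; only the chord quality changes. Stacking thirds in Eb minor on F gives F–Ab–Cb.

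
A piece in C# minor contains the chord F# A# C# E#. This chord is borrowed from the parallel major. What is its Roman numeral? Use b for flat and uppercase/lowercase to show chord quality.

IVmaj7

The root F# is the diatonic 4th degree of C# minor; the borrowing shows in the chord quality. The diatonic chord on degree 4 would be F#m (iv), but F#–A#–C#–E# is the major-seventh chord from C# major. As a borrowed chord it is labeled IVmaj7.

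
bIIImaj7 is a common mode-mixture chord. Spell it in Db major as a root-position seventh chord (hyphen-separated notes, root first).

bIIImaj7 is built on the lowered scale degree 3. In Db major degree 3 is F; lowered it becomes Fb. In Db minor the chord on Fb is Fb–Ab–Cb–Eb.

Fb-Ab-Cb-Eb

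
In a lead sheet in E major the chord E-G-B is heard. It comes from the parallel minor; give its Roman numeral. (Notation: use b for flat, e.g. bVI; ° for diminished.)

i

E is scale degree 1 in E major. E–G–B is a minor chord — the form found in E minor, not the diatonic I (E). Borrowed into E major it is written i.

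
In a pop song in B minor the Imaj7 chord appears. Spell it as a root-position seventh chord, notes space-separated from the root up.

B D# F# A#

The root, B, is scale degree 1 — the same note in B minor and B major; only the chord quality changes. Building the major-seventh chord from the parallel major on B: B–D#–F#–A#.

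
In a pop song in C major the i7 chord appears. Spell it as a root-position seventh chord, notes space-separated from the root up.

The root, C, is scale degree 1 — the same note in C major and C minor; only the chord quality changes. Stacking thirds in C minor on C gives C–Eb–G–Bb.

C Eb G Bb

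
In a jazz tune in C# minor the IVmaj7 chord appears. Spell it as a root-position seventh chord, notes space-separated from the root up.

F# A# C# E#

IVmaj7 is built on scale degree 4, which is F# in both C# minor and its parallel. Building the major-seventh chord from the parallel major on F#: F#–A#–C#–E#.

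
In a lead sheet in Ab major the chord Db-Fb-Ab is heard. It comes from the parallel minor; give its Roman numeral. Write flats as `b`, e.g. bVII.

iv

The root Db is the diatonic 4th degree of Ab major; the borrowing shows in the chord quality. Diatonically Ab major has Db (IV) on that degree; Db–Fb–Ab is instead the minor chord native to Ab minor, so it takes the label iv.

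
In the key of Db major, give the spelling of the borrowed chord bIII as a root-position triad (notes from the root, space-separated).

bIII is built on the lowered scale degree 3. In Db major degree 3 is F; lowered it becomes Fb. In Db minor the chord on Fb is Fb–Ab–Cb.

Fb Ab Cb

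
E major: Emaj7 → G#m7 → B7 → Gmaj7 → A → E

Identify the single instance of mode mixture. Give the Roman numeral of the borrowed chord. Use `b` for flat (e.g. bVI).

In E major the diatonic chords are E, F#m, G#m, A, B, C#m, D#dim. Of the given chords, Emaj7, G#m7, B7, A and E are diatonic. Gmaj7 (G–B–D–F#) doesn't fit — on degree 3 E major would have G#m (iii). Gmaj7 is the degree-3 chord of E minor, so it is the borrowed bIIImaj7.

bIIImaj7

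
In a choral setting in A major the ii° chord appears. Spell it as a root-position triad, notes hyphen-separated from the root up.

ii° is built on scale degree 2, which is B in both A major and its parallel. Building the diminished chord from the parallel minor on B: B–D–F.

B-D-F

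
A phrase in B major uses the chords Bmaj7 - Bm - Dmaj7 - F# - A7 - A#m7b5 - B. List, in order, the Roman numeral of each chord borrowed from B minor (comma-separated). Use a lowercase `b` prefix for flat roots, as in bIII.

B major has the diatonic set B, C#m, D#m, E, F#, G#m, A#dim. Bmaj7, F#, A#m7b5 and B are all diatonic. Bm (B–D–F#) is not: scale degree 1 in B major carries B (I). In B minor the chord on that degree is Bm, so here it functions as i, borrowed from the parallel minor. Dmaj7 (D–F#–A–C#) is not: scale degree 3 in B major carries D#m (iii). In B minor the chord on that degree is Dmaj7, so here it functions as bIIImaj7, borrowed from the parallel minor. But A7 (A–C#–E–G) is foreign: the diatonic vii° on degree 7 is A#dim, whereas A7 comes from B minor. It is labeled bVII7.

i, bIIImaj7, bVII7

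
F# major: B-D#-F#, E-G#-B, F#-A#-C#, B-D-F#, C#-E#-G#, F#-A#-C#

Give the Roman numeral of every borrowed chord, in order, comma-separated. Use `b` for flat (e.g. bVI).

bVII, iv

F# major has the diatonic set F#, G#m, A#m, B, C#, D#m, E#dim. B–D#–F# = B, F#–A#–C# = F# and C#–E#–G# = C# all belong to that set. E–G#–B doesn't fit — on degree 7 F# major would have E#dim (vii°). E is the degree-7 chord of F# minor, so it is the borrowed bVII. B–D–F# is not: scale degree 4 in F# major carries B (IV). In F# minor the chord on that degree is Bm, so here it functions as iv, borrowed from the parallel minor.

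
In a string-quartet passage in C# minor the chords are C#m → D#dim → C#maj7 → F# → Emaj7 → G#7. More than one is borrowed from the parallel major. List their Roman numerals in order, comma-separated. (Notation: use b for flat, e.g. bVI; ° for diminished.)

The diatonic triads in C# minor (with V from harmonic minor) are C#m, D#dim, E, F#m, G#, A, B. C#m, D#dim, Emaj7 and G#7 all belong to that set. C#maj7 (C#–E#–G#–B#) doesn't fit — on degree 1 C# minor would have C#m (i). C#maj7 is the degree-1 chord of C# major, so it is the borrowed Imaj7. But F# (F#–A#–C#) is foreign: the diatonic iv on degree 4 is F#m, whereas F# comes from C# major. It is labeled IV.

Imaj7, IV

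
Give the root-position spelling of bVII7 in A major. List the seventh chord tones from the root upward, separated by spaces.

G B D F

The root of bVII7 is the lowered 7th degree: G# becomes G. In A minor the chord on G is G–B–D–F.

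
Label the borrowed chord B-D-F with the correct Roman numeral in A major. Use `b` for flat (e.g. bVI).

ii°

The root B is the diatonic 2nd degree of A major; the borrowing shows in the chord quality. B–D–F is a diminished chord — the form found in A minor, not the diatonic ii (Bm). Borrowed into A major it is written ii°.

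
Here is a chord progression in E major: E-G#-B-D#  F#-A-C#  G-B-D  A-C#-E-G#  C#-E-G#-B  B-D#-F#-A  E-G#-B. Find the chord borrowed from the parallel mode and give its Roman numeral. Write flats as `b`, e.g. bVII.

In E major the diatonic chords are E, F#m, G#m, A, B, C#m, D#dim. Of the given chords, E–G#–B–D# = Emaj7, F#–A–C# = F#m, A–C#–E–G# = Amaj7, C#–E–G#–B = C#m7, B–D#–F#–A = B7 and E–G#–B = E are diatonic. G–B–D is not: scale degree 3 in E major carries G#m (iii). In E minor the chord on that degree is G, so here it functions as bIII, borrowed from the parallel minor.

bIII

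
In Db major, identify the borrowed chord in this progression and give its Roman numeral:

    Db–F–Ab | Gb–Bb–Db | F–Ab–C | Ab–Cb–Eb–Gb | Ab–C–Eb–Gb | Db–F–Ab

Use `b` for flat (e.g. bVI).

The diatonic triads in Db major are Db, Ebm, Fm, Gb, Ab, Bbm, Cdim. Db–F–Ab = Db, Gb–Bb–Db = Gb, F–Ab–C = Fm and Ab–C–Eb–Gb = Ab7 all belong to that set. Ab–Cb–Eb–Gb doesn't fit — on degree 5 Db major would have Ab (V). Abm7 is the degree-5 chord of Db minor, so it is the borrowed v7.

v7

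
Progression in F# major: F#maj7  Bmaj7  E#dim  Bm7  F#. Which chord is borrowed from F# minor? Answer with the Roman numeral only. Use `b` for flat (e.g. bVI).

iv7

F# major has the diatonic set F#, G#m, A#m, B, C#, D#m, E#dim. Of the given chords, F#maj7, Bmaj7, E#dim and F# are diatonic. But Bm7 (B–D–F#–A) is foreign: the diatonic IV on degree 4 is B, whereas Bm7 comes from F# minor. It is labeled iv7.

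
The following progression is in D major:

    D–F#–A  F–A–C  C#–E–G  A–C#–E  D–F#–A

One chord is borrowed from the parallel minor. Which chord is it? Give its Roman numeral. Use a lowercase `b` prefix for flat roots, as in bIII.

The diatonic triads in D major are D, Em, F#m, G, A, Bm, C#dim. D–F#–A = D, C#–E–G = C#dim and A–C#–E = A all belong to that set. F–A–C is not: scale degree 3 in D major carries F#m (iii). In D minor the chord on that degree is F, so here it functions as bIII, borrowed from the parallel minor.

bIII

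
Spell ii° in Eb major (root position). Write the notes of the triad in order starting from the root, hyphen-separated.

F-Ab-Cb

The root, F, is scale degree 2 — the same note in Eb major and Eb minor; only the chord quality changes. In Eb minor the chord on F is F–Ab–Cb.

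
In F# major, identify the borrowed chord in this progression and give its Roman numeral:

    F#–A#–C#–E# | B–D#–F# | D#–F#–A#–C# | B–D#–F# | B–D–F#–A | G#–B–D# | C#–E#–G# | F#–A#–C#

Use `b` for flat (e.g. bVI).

iv7

F# major has the diatonic set F#, G#m, A#m, B, C#, D#m, E#dim. F#–A#–C#–E# = F#maj7, B–D#–F# = B, D#–F#–A#–C# = D#m7, G#–B–D# = G#m, C#–E#–G# = C# and F#–A#–C# = F# are all diatonic. But B–D–F#–A is foreign: the diatonic IV on degree 4 is B, whereas Bm7 comes from F# minor. It is labeled iv7.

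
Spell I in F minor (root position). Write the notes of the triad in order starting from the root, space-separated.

I is built on scale degree 1, which is F in both F minor and its parallel. Building the major chord from the parallel major on F: F–A–C.

F A C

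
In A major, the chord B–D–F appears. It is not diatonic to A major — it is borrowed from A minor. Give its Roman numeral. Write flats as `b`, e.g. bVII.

B is scale degree 2 in A major. Diatonically A major has Bm (ii) on that degree; B–D–F is instead the diminished chord native to A minor, so it takes the label ii°.

ii°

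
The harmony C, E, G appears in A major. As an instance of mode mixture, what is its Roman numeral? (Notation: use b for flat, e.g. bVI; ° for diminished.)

bIII

The root C is the lowered 3rd scale degree — diatonically A major has C# there. Diatonically A major has C#m (iii) on that degree; C–E–G is instead the major chord native to A minor, so it takes the label bIII.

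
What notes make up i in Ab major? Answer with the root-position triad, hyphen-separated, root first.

The root, Ab, is scale degree 1 — the same note in Ab major and Ab minor; only the chord quality changes. In Ab minor the chord on Ab is Ab–Cb–Eb.

Ab-Cb-Eb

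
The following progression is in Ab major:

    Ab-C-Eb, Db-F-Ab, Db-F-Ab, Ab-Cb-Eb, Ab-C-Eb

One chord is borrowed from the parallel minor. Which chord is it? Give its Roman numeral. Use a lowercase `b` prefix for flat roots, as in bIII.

i

In Ab major the diatonic chords are Ab, Bbm, Cm, Db, Eb, Fm, Gdim. Of the given chords, Ab–C–Eb = Ab and Db–F–Ab = Db are diatonic. Ab–Cb–Eb is not: scale degree 1 in Ab major carries Ab (I). In Ab minor the chord on that degree is Abm, so here it functions as i, borrowed from the parallel minor.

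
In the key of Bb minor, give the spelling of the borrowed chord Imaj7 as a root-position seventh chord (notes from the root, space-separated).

Bb D F A

The root, Bb, is scale degree 1 — the same note in Bb minor and Bb major; only the chord quality changes. In Bb major the chord on Bb is Bb–D–F–A.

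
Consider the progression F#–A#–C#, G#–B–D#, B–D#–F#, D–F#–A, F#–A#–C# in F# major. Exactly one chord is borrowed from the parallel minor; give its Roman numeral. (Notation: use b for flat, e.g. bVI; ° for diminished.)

The diatonic triads in F# major are F#, G#m, A#m, B, C#, D#m, E#dim. F#–A#–C# = F#, G#–B–D# = G#m and B–D#–F# = B are all diatonic. But D–F#–A is foreign: the diatonic vi on degree 6 is D#m, whereas D comes from F# minor. It is labeled bVI.

bVI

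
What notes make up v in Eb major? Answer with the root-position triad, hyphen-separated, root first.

v is built on scale degree 5, which is Bb in both Eb major and its parallel. Building the minor chord from the parallel minor on Bb: Bb–Db–F.

Bb-Db-F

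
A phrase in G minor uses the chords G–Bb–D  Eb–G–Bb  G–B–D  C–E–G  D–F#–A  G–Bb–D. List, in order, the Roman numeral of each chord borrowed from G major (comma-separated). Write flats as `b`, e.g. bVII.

I, IV

The diatonic triads in G minor (with V from harmonic minor) are Gm, Adim, Bb, Cm, D, Eb, F. G–Bb–D = Gm, Eb–G–Bb = Eb and D–F#–A = D are all diatonic. G–B–D doesn't fit — on degree 1 G minor would have Gm (i). G is the degree-1 chord of G major, so it is the borrowed I. But C–E–G is foreign: the diatonic iv on degree 4 is Cm, whereas C comes from G major. It is labeled IV.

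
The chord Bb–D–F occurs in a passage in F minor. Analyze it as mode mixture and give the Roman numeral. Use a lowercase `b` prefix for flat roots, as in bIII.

IV

The root Bb is the diatonic 4th degree of F minor; the borrowing shows in the chord quality. Bb–D–F is a major chord — the form found in F major, not the diatonic iv (Bbm). Borrowed into F minor it is written IV.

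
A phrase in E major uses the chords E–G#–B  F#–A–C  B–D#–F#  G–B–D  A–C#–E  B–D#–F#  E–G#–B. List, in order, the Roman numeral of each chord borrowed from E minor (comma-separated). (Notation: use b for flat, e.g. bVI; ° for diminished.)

ii°, bIII

E major has the diatonic set E, F#m, G#m, A, B, C#m, D#dim. E–G#–B = E, B–D#–F# = B and A–C#–E = A all belong to that set. But F#–A–C is foreign: the diatonic ii on degree 2 is F#m, whereas F#dim comes from E minor. It is labeled ii°. G–B–D is not: scale degree 3 in E major carries G#m (iii). In E minor the chord on that degree is G, so here it functions as bIII, borrowed from the parallel minor.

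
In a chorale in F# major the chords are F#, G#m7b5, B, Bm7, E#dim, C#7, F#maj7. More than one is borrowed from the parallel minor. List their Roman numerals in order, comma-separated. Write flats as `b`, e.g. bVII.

iiø7, iv7

F# major has the diatonic set F#, G#m, A#m, B, C#, D#m, E#dim. F#, B, E#dim, C#7 and F#maj7 all belong to that set. G#m7b5 (G#–B–D–F#) is not: scale degree 2 in F# major carries G#m (ii). In F# minor the chord on that degree is G#m7b5, so here it functions as iiø7, borrowed from the parallel minor. Bm7 (B–D–F#–A) doesn't fit — on degree 4 F# major would have B (IV). Bm7 is the degree-4 chord of F# minor, so it is the borrowed iv7.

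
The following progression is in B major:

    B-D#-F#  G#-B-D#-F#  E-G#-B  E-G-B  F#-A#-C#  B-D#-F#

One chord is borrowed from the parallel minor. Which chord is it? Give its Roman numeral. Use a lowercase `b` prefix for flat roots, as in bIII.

The diatonic triads in B major are B, C#m, D#m, E, F#, G#m, A#dim. B–D#–F# = B, G#–B–D#–F# = G#m7, E–G#–B = E and F#–A#–C# = F# are all diatonic. But E–G–B is foreign: the diatonic IV on degree 4 is E, whereas Em comes from B minor. It is labeled iv.

iv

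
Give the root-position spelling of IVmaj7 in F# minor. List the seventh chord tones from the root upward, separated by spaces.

B D# F# A#

IVmaj7 is built on scale degree 4, which is B in both F# minor and its parallel. In F# major the chord on B is B–D#–F#–A#.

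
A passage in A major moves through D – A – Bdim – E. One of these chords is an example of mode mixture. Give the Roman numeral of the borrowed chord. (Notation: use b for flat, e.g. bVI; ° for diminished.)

ii°

The diatonic triads in A major are A, Bm, C#m, D, E, F#m, G#dim. Of the given chords, D, A and E are diatonic. Bdim (B–D–F) doesn't fit — on degree 2 A major would have Bm (ii). Bdim is the degree-2 chord of A minor, so it is the borrowed ii°.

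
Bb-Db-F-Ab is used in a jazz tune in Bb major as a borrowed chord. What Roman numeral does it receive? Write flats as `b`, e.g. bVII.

i7

The root Bb is the diatonic 1st degree of Bb major; the borrowing shows in the chord quality. Bb–Db–F–Ab is a minor-seventh chord — the form found in Bb minor, not the diatonic I (Bb). Borrowed into Bb major it is written i7.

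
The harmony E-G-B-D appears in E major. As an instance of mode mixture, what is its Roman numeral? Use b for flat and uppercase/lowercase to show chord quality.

The root E is the diatonic 1st degree of E major; the borrowing shows in the chord quality. Diatonically E major has E (I) on that degree; E–G–B–D is instead the minor-seventh chord native to E minor, so it takes the label i7.

i7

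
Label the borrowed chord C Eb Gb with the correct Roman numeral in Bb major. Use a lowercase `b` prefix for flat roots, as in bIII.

C is scale degree 2 in Bb major. The diatonic chord on degree 2 would be Cm (ii), but C–Eb–Gb is the diminished chord from Bb minor. As a borrowed chord it is labeled ii°.

ii°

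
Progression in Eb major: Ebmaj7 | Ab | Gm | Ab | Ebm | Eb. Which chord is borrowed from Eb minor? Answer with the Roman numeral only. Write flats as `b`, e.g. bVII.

i

Eb major has the diatonic set Eb, Fm, Gm, Ab, Bb, Cm, Ddim. Of the given chords, Ebmaj7, Ab, Gm and Eb are diatonic. Ebm (Eb–Gb–Bb) doesn't fit — on degree 1 Eb major would have Eb (I). Ebm is the degree-1 chord of Eb minor, so it is the borrowed i.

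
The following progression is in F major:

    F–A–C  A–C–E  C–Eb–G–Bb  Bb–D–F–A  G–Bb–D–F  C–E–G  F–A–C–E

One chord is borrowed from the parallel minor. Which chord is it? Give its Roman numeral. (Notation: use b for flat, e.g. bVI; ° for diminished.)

v7

The diatonic triads in F major are F, Gm, Am, Bb, C, Dm, Edim. F–A–C = F, A–C–E = Am, Bb–D–F–A = Bbmaj7, G–Bb–D–F = Gm7, C–E–G = C and F–A–C–E = Fmaj7 all belong to that set. C–Eb–G–Bb doesn't fit — on degree 5 F major would have C (V). Cm7 is the degree-5 chord of F minor, so it is the borrowed v7.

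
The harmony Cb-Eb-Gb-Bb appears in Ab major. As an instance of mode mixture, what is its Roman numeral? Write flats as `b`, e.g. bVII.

bIIImaj7

Cb is the lowered form of scale degree 3 in Ab major (the diatonic degree 3 is C). Diatonically Ab major has Cm (iii) on that degree; Cb–Eb–Gb–Bb is instead the major-seventh chord native to Ab minor, so it takes the label bIIImaj7.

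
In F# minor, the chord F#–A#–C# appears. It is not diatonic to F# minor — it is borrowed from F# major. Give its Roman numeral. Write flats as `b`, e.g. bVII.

I

The root F# is the diatonic 1st degree of F# minor; the borrowing shows in the chord quality. The diatonic chord on degree 1 would be F#m (i), but F#–A#–C# is the major chord from F# major. As a borrowed chord it is labeled I.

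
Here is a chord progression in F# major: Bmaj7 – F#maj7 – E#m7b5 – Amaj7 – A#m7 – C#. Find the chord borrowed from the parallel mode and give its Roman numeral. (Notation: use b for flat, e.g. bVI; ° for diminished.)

bIIImaj7

F# major has the diatonic set F#, G#m, A#m, B, C#, D#m, E#dim. Bmaj7, F#maj7, E#m7b5, A#m7 and C# are all diatonic. Amaj7 (A–C#–E–G#) doesn't fit — on degree 3 F# major would have A#m (iii). Amaj7 is the degree-3 chord of F# minor, so it is the borrowed bIIImaj7.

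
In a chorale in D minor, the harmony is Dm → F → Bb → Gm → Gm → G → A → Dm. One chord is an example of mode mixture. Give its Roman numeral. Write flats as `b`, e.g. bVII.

D minor has the diatonic set Dm, Edim, F, Gm, A, Bb, C (with V from harmonic minor). Dm, F, Bb, Gm and A all belong to that set. G (G–B–D) is not: scale degree 4 in D minor carries Gm (iv). In D major the chord on that degree is G, so here it functions as IV, borrowed from the parallel major.

IV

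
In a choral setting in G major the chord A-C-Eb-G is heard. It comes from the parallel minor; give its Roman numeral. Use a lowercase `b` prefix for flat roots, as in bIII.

A is scale degree 2 in G major. Diatonically G major has Am (ii) on that degree; A–C–Eb–G is instead the half-diminished-seventh chord native to G minor, so it takes the label iiø7.

iiø7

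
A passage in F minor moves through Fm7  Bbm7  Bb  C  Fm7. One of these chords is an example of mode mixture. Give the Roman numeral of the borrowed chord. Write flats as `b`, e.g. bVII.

IV

In F minor (with V from harmonic minor) the diatonic chords are Fm, Gdim, Ab, Bbm, C, Db, Eb. Fm7, Bbm7 and C all belong to that set. Bb (Bb–D–F) is not: scale degree 4 in F minor carries Bbm (iv). In F major the chord on that degree is Bb, so here it functions as IV, borrowed from the parallel major.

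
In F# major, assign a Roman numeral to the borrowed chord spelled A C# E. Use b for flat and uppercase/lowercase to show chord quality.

bIII

A is the lowered form of scale degree 3 in F# major (the diatonic degree 3 is A#). A–C#–E is a major chord — the form found in F# minor, not the diatonic iii (A#m). Borrowed into F# major it is written bIII.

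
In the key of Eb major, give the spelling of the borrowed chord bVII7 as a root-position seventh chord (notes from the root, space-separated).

The root of bVII7 is the lowered 7th degree: D becomes Db. Building the dominant-seventh chord from the parallel minor on Db: Db–F–Ab–Cb.

Db F Ab Cb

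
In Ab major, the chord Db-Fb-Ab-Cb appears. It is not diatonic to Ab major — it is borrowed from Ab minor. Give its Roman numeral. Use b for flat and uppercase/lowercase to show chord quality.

iv7

The root Db is the diatonic 4th degree of Ab major; the borrowing shows in the chord quality. The diatonic chord on degree 4 would be Db (IV), but Db–Fb–Ab–Cb is the minor-seventh chord from Ab minor. As a borrowed chord it is labeled iv7.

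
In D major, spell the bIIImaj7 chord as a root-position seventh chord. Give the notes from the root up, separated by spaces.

F A C E

bIIImaj7 is built on the lowered scale degree 3. In D major degree 3 is F#; lowered it becomes F. Building the major-seventh chord from the parallel minor on F: F–A–C–E.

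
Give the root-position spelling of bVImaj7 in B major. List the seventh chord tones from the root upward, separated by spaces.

bVImaj7 is built on the lowered scale degree 6. In B major degree 6 is G#; lowered it becomes G. Stacking thirds in B minor on G gives G–B–D–F#.

G B D F#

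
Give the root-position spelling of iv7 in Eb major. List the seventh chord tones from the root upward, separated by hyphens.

The root, Ab, is scale degree 4 — the same note in Eb major and Eb minor; only the chord quality changes. Building the minor-seventh chord from the parallel minor on Ab: Ab–Cb–Eb–Gb.

Ab-Cb-Eb-Gb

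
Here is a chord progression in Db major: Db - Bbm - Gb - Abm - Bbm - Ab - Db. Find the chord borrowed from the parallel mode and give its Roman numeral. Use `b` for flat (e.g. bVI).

In Db major the diatonic chords are Db, Ebm, Fm, Gb, Ab, Bbm, Cdim. Db, Bbm, Gb and Ab are all diatonic. Abm (Ab–Cb–Eb) is not: scale degree 5 in Db major carries Ab (V). In Db minor the chord on that degree is Abm, so here it functions as v, borrowed from the parallel minor.

v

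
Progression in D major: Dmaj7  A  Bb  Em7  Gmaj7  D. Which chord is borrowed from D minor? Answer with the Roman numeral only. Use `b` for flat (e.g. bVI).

bVI

In D major the diatonic chords are D, Em, F#m, G, A, Bm, C#dim. Of the given chords, Dmaj7, A, Em7, Gmaj7 and D are diatonic. But Bb (Bb–D–F) is foreign: the diatonic vi on degree 6 is Bm, whereas Bb comes from D minor. It is labeled bVI.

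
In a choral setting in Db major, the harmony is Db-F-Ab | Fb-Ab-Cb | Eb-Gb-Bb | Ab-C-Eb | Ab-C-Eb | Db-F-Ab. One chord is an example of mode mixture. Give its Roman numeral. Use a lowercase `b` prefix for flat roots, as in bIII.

bIII

The diatonic triads in Db major are Db, Ebm, Fm, Gb, Ab, Bbm, Cdim. Db–F–Ab = Db, Eb–Gb–Bb = Ebm and Ab–C–Eb = Ab are all diatonic. Fb–Ab–Cb doesn't fit — on degree 3 Db major would have Fm (iii). Fb is the degree-3 chord of Db minor, so it is the borrowed bIII.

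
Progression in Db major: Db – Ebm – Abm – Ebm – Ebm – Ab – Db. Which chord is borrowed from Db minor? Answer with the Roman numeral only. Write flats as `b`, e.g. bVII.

v

The diatonic triads in Db major are Db, Ebm, Fm, Gb, Ab, Bbm, Cdim. Db, Ebm and Ab all belong to that set. Abm (Ab–Cb–Eb) doesn't fit — on degree 5 Db major would have Ab (V). Abm is the degree-5 chord of Db minor, so it is the borrowed v.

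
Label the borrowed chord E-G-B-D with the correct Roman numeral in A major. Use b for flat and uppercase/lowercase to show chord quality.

v7

E is scale degree 5 in A major. E–G–B–D is a minor-seventh chord — the form found in A minor, not the diatonic V (E). Borrowed into A major it is written v7.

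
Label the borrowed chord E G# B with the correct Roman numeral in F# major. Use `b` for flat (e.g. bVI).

E is the lowered form of scale degree 7 in F# major (the diatonic degree 7 is E#). Diatonically F# major has E#dim (vii°) on that degree; E–G#–B is instead the major chord native to F# minor, so it takes the label bVII.

bVII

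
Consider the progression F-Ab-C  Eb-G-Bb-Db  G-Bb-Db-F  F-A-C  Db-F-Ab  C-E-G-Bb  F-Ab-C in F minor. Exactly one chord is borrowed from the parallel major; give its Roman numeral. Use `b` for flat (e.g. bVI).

F minor has the diatonic set Fm, Gdim, Ab, Bbm, C, Db, Eb (with V from harmonic minor). Of the given chords, F–Ab–C = Fm, Eb–G–Bb–Db = Eb7, G–Bb–Db–F = Gm7b5, Db–F–Ab = Db and C–E–G–Bb = C7 are diatonic. F–A–C is not: scale degree 1 in F minor carries Fm (i). In F major the chord on that degree is F, so here it functions as I, borrowed from the parallel major.

I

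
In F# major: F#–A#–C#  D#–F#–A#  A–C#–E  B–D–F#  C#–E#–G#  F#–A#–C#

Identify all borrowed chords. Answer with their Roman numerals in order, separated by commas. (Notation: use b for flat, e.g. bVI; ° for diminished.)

In F# major the diatonic chords are F#, G#m, A#m, B, C#, D#m, E#dim. F#–A#–C# = F#, D#–F#–A# = D#m and C#–E#–G# = C# all belong to that set. A–C#–E is not: scale degree 3 in F# major carries A#m (iii). In F# minor the chord on that degree is A, so here it functions as bIII, borrowed from the parallel minor. B–D–F# doesn't fit — on degree 4 F# major would have B (IV). Bm is the degree-4 chord of F# minor, so it is the borrowed iv.

bIII, iv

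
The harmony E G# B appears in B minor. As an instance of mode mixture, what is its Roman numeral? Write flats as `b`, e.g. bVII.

E is scale degree 4 in B minor. Diatonically B minor has Em (iv) on that degree; E–G#–B is instead the major chord native to B major, so it takes the label IV.

IV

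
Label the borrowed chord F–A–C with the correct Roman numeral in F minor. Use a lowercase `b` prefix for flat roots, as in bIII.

I

F is scale degree 1 in F minor. The diatonic chord on degree 1 would be Fm (i), but F–A–C is the major chord from F major. As a borrowed chord it is labeled I.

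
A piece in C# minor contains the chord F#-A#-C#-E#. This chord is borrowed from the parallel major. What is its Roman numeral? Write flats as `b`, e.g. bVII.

F# is scale degree 4 in C# minor. The diatonic chord on degree 4 would be F#m (iv), but F#–A#–C#–E# is the major-seventh chord from C# major. As a borrowed chord it is labeled IVmaj7.

IVmaj7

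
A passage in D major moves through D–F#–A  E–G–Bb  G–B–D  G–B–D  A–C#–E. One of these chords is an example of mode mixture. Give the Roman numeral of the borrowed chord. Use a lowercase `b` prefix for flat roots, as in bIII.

ii°

D major has the diatonic set D, Em, F#m, G, A, Bm, C#dim. D–F#–A = D, G–B–D = G and A–C#–E = A all belong to that set. But E–G–Bb is foreign: the diatonic ii on degree 2 is Em, whereas Edim comes from D minor. It is labeled ii°.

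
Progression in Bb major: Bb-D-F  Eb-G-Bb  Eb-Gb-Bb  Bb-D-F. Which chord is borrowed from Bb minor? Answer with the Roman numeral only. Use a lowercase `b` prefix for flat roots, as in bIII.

iv

In Bb major the diatonic chords are Bb, Cm, Dm, Eb, F, Gm, Adim. Bb–D–F = Bb and Eb–G–Bb = Eb are both diatonic. But Eb–Gb–Bb is foreign: the diatonic IV on degree 4 is Eb, whereas Ebm comes from Bb minor. It is labeled iv.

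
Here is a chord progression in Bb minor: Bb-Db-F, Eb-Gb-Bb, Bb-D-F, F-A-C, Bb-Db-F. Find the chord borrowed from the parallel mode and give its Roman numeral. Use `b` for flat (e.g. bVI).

In Bb minor (with V from harmonic minor) the diatonic chords are Bbm, Cdim, Db, Ebm, F, Gb, Ab. Bb–Db–F = Bbm, Eb–Gb–Bb = Ebm and F–A–C = F all belong to that set. Bb–D–F is not: scale degree 1 in Bb minor carries Bbm (i). In Bb major the chord on that degree is Bb, so here it functions as I, borrowed from the parallel major.

I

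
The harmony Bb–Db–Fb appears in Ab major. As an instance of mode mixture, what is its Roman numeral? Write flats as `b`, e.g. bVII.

Bb is scale degree 2 in Ab major. Diatonically Ab major has Bbm (ii) on that degree; Bb–Db–Fb is instead the diminished chord native to Ab minor, so it takes the label ii°.

ii°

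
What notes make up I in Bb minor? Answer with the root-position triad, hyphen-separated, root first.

Bb-D-F

I is built on scale degree 1, which is Bb in both Bb minor and its parallel. Stacking thirds in Bb major on Bb gives Bb–D–F.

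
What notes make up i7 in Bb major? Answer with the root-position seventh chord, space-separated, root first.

Bb Db F Ab

i7 is built on scale degree 1, which is Bb in both Bb major and its parallel. Stacking thirds in Bb minor on Bb gives Bb–Db–F–Ab.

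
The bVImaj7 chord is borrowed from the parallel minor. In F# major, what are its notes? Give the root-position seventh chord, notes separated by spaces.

Scale degree 6 in F# major is D#. bVImaj7 uses the lowered form, D, taken from F# minor. Stacking thirds in F# minor on D gives D–F#–A–C#.

D F# A C#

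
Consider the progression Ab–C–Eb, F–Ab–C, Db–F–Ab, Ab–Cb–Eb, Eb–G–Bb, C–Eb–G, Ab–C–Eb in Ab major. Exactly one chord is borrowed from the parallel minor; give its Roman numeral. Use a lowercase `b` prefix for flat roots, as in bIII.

Ab major has the diatonic set Ab, Bbm, Cm, Db, Eb, Fm, Gdim. Ab–C–Eb = Ab, F–Ab–C = Fm, Db–F–Ab = Db, Eb–G–Bb = Eb and C–Eb–G = Cm are all diatonic. Ab–Cb–Eb doesn't fit — on degree 1 Ab major would have Ab (I). Abm is the degree-1 chord of Ab minor, so it is the borrowed i.

i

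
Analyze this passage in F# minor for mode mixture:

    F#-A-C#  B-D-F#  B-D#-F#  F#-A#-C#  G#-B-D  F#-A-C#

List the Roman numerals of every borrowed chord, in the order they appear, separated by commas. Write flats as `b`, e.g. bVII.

IV, I

In F# minor (with V from harmonic minor) the diatonic chords are F#m, G#dim, A, Bm, C#, D, E. F#–A–C# = F#m, B–D–F# = Bm and G#–B–D = G#dim are all diatonic. B–D#–F# is not: scale degree 4 in F# minor carries Bm (iv). In F# major the chord on that degree is B, so here it functions as IV, borrowed from the parallel major. But F#–A#–C# is foreign: the diatonic i on degree 1 is F#m, whereas F# comes from F# major. It is labeled I.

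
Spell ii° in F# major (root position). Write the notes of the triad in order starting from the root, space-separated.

G# B D

The root, G#, is scale degree 2 — the same note in F# major and F# minor; only the chord quality changes. Building the diminished chord from the parallel minor on G#: G#–B–D.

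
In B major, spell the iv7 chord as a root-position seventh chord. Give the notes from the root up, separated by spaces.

E G B D

iv7 is built on scale degree 4, which is E in both B major and its parallel. Building the minor-seventh chord from the parallel minor on E: E–G–B–D.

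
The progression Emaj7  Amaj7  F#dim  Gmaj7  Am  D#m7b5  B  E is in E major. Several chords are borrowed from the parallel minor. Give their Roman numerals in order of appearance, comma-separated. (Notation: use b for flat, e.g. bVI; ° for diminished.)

E major has the diatonic set E, F#m, G#m, A, B, C#m, D#dim. Emaj7, Amaj7, D#m7b5, B and E are all diatonic. But F#dim (F#–A–C) is foreign: the diatonic ii on degree 2 is F#m, whereas F#dim comes from E minor. It is labeled ii°. But Gmaj7 (G–B–D–F#) is foreign: the diatonic iii on degree 3 is G#m, whereas Gmaj7 comes from E minor. It is labeled bIIImaj7. Am (A–C–E) doesn't fit — on degree 4 E major would have A (IV). Am is the degree-4 chord of E minor, so it is the borrowed iv.

ii°, bIIImaj7, iv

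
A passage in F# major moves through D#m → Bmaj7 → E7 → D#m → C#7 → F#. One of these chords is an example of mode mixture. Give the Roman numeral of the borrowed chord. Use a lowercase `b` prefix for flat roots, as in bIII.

F# major has the diatonic set F#, G#m, A#m, B, C#, D#m, E#dim. D#m, Bmaj7, C#7 and F# are all diatonic. E7 (E–G#–B–D) is not: scale degree 7 in F# major carries E#dim (vii°). In F# minor the chord on that degree is E7, so here it functions as bVII7, borrowed from the parallel minor.

bVII7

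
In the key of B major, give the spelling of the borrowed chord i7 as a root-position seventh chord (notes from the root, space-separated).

The root, B, is scale degree 1 — the same note in B major and B minor; only the chord quality changes. Building the minor-seventh chord from the parallel minor on B: B–D–F#–A.

B D F# A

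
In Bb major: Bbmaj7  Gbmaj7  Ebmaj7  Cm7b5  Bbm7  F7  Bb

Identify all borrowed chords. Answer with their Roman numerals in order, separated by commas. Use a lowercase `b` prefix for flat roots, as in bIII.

bVImaj7, iiø7, i7

Bb major has the diatonic set Bb, Cm, Dm, Eb, F, Gm, Adim. Of the given chords, Bbmaj7, Ebmaj7, F7 and Bb are diatonic. Gbmaj7 (Gb–Bb–Db–F) is not: scale degree 6 in Bb major carries Gm (vi). In Bb minor the chord on that degree is Gbmaj7, so here it functions as bVImaj7, borrowed from the parallel minor. Cm7b5 (C–Eb–Gb–Bb) is not: scale degree 2 in Bb major carries Cm (ii). In Bb minor the chord on that degree is Cm7b5, so here it functions as iiø7, borrowed from the parallel minor. Bbm7 (Bb–Db–F–Ab) doesn't fit — on degree 1 Bb major would have Bb (I). Bbm7 is the degree-1 chord of Bb minor, so it is the borrowed i7.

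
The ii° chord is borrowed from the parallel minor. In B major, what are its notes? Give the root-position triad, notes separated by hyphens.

C#-E-G

ii° is built on scale degree 2, which is C# in both B major and its parallel. Building the diminished chord from the parallel minor on C#: C#–E–G.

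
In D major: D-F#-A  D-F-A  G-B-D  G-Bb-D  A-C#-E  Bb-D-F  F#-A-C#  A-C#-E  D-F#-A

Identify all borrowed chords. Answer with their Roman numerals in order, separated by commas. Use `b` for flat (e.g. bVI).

D major has the diatonic set D, Em, F#m, G, A, Bm, C#dim. D–F#–A = D, G–B–D = G, A–C#–E = A and F#–A–C# = F#m are all diatonic. D–F–A doesn't fit — on degree 1 D major would have D (I). Dm is the degree-1 chord of D minor, so it is the borrowed i. But G–Bb–D is foreign: the diatonic IV on degree 4 is G, whereas Gm comes from D minor. It is labeled iv. Bb–D–F doesn't fit — on degree 6 D major would have Bm (vi). Bb is the degree-6 chord of D minor, so it is the borrowed bVI.

i, iv, bVI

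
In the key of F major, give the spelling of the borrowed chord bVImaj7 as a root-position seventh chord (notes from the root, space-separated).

Scale degree 6 in F major is D. bVImaj7 uses the lowered form, Db, taken from F minor. Stacking thirds in F minor on Db gives Db–F–Ab–C.

Db F Ab C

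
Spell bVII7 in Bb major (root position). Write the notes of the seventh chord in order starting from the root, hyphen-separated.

Ab-C-Eb-Gb

The root of bVII7 is the lowered 7th degree: A becomes Ab. Stacking thirds in Bb minor on Ab gives Ab–C–Eb–Gb.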